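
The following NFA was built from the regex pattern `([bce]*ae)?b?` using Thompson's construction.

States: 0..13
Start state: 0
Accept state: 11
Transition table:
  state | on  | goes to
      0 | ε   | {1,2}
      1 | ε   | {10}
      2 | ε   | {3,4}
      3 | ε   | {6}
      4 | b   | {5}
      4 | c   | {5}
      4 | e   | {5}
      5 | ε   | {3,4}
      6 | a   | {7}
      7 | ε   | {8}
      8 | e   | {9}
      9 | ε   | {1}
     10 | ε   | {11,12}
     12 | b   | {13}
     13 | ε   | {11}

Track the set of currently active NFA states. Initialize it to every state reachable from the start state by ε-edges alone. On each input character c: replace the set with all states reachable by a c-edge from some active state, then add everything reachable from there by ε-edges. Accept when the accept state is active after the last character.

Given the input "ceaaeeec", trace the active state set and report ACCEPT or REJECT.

Answer: REJECT

Steps:
start: ε-closure({0}) = {0,1,2,3,4,6,10,11,12}
'c' @ 1: {3,4,5,6}
'e' @ 2: {3,4,5,6}
'a' @ 3: {7,8}
'a' @ 4: {}  — dead — no transitions
rest 'eeec' ignored (set empty)
final: {}; accept 11 not in set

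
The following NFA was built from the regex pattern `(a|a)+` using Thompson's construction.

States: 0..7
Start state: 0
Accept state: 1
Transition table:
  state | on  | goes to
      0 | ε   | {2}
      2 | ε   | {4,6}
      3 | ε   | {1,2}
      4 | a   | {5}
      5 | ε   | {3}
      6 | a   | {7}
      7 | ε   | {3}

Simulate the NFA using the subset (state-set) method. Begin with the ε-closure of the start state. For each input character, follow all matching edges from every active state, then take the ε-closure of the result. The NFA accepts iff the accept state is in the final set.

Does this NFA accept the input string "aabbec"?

initial (ε-close {0}): {0,2,4,6}
'a' @ 1: {1,2,3,4,5,6,7}  [accepting]
'a' @ 2: {1,2,3,4,5,6,7}  [accepting]
'b' @ 3: {}  — state set empty
rest 'bec' ignored (set empty)
after full input: {}  (accept=1 not in)

Answer: REJECT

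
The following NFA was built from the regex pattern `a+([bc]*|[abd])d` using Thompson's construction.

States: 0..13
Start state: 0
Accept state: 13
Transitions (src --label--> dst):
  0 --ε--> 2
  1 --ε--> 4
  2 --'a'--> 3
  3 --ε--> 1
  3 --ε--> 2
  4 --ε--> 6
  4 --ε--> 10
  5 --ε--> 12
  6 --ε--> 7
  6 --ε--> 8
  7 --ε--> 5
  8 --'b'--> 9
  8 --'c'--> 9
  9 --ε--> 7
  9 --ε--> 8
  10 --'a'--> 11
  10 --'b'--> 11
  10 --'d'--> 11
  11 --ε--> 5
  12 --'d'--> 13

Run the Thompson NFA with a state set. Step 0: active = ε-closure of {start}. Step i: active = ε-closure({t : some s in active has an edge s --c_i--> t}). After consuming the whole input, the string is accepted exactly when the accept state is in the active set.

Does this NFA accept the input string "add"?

start: ε-closure({0}) = {0,2}
'a' @ 1: {1,2,3,4,5,6,7,8,10,12}
'd' @ 2: {5,11,12,13}  ✓accept
'd' @ 3: {13}  ✓accept
final: {13}; accept 13 in set

Answer: ACCEPT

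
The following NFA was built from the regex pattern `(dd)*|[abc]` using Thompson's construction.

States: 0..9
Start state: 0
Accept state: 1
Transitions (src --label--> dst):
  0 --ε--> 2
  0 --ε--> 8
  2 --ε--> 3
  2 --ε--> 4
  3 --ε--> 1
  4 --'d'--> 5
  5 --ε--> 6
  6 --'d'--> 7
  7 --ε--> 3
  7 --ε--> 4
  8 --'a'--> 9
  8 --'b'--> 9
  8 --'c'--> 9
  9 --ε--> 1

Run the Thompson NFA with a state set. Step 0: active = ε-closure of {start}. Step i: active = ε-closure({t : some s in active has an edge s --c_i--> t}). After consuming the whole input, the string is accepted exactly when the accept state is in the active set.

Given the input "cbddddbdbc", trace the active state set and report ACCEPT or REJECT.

Answer: REJECT

Trace:
initial (ε-close {0}): {0,1,2,3,4,8}
'c' @ 1: {1,9}  ✓accept
'b' @ 2: {}  — state set empty
rest 'ddddbdbc' ignored (set empty)
end set {} — state 1 not in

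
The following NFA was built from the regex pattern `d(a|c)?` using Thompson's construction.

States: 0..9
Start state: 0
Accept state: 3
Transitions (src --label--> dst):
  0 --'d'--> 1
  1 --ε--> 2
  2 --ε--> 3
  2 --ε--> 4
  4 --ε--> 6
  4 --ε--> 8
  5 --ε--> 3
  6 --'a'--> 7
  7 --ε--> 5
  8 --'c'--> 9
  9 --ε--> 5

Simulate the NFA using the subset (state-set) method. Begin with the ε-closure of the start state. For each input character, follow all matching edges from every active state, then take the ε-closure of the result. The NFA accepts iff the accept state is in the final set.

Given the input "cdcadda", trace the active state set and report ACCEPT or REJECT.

Answer: REJECT

Trace:
S₀ = ε-closure({0}) = {0}
'c' @ 1: {}  — state set empty
rest 'dcadda' ignored (set empty)
end set {} — state 3 not in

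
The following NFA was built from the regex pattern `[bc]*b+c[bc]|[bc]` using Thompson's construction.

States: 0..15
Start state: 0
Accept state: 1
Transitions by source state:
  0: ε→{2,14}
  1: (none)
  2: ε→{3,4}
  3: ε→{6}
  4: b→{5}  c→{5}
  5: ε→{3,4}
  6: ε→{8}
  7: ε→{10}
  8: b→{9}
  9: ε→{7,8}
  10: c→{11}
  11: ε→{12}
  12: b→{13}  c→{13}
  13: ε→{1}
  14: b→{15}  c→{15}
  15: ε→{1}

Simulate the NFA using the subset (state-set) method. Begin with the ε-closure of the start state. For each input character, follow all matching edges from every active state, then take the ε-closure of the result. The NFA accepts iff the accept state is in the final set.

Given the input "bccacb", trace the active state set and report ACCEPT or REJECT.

Answer: REJECT

Derivation:
S₀ = ε-closure({0}) = {0,2,3,4,6,8,14}
'b' @ 1: {1,3,4,5,6,7,8,9,10,15}  (accept∈set)
'c' @ 2: {3,4,5,6,8,11,12}
'c' @ 3: {1,3,4,5,6,8,13}  (accept∈set)
'a' @ 4: {}  — state set empty
rest 'cb' ignored (set empty)
end set {} — state 1 not in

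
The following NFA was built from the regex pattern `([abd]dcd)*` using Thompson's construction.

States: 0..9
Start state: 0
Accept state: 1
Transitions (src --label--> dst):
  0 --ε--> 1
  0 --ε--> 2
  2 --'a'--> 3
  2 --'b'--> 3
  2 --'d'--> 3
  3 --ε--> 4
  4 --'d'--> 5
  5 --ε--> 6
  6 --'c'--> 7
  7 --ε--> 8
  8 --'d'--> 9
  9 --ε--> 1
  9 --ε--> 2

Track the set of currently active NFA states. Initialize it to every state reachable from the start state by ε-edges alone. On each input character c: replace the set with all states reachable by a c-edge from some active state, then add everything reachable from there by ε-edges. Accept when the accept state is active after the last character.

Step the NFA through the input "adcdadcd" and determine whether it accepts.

Answer: ACCEPT

Steps:
S₀ = ε-closure({0}) = {0,1,2}
'a' @ 1: {3,4}
'd' @ 2: {5,6}
'c' @ 3: {7,8}
'd' @ 4: {1,2,9}  [accepting]
'a' @ 5: {3,4}
'd' @ 6: {5,6}
'c' @ 7: {7,8}
'd' @ 8: {1,2,9}  [accepting]
end set {1,2,9} — state 1 in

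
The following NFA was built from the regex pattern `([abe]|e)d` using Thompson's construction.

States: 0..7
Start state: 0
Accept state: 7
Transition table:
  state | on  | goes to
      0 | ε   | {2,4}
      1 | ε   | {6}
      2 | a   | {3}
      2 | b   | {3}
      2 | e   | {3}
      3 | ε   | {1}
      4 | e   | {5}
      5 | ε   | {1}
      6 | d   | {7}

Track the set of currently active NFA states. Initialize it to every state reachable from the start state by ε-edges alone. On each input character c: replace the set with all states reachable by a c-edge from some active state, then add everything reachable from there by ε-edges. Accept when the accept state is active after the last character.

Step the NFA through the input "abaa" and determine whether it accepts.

start: ε-closure({0}) = {0,2,4}
'a' @ 1: {1,3,6}
'b' @ 2: {}  — state set empty
rest 'aa' ignored (set empty)
final: {}; accept 7 not in set

Answer: REJECT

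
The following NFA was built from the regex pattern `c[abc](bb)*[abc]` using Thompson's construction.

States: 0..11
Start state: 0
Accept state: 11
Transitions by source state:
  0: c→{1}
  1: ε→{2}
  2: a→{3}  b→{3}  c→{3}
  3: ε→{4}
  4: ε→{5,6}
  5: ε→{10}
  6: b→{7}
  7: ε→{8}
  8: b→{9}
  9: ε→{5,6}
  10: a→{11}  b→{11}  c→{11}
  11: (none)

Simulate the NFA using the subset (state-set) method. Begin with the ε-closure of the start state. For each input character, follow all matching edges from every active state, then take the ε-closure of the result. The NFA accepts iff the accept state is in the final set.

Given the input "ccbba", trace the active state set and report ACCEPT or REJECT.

Answer: ACCEPT

Trace:
S₀ = ε-closure({0}) = {0}
'c' @ 1: {1,2}
'c' @ 2: {3,4,5,6,10}
'b' @ 3: {7,8,11}  (accept∈set)
'b' @ 4: {5,6,9,10}
'a' @ 5: {11}  (accept∈set)
after full input: {11}  (accept=11 in)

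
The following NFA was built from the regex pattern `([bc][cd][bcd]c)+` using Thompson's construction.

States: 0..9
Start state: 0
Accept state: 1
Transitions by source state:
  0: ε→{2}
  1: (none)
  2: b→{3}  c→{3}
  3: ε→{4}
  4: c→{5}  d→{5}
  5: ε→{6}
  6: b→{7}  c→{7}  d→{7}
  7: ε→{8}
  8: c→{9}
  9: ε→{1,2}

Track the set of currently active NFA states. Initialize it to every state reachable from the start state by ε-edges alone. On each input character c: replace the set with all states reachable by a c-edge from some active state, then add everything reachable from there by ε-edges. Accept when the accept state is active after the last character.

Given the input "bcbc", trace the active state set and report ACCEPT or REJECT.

initial (ε-close {0}): {0,2}
'b' @ 1: {3,4}
'c' @ 2: {5,6}
'b' @ 3: {7,8}
'c' @ 4: {1,2,9}  [accepting]
after full input: {1,2,9}  (accept=1 in)

Answer: ACCEPT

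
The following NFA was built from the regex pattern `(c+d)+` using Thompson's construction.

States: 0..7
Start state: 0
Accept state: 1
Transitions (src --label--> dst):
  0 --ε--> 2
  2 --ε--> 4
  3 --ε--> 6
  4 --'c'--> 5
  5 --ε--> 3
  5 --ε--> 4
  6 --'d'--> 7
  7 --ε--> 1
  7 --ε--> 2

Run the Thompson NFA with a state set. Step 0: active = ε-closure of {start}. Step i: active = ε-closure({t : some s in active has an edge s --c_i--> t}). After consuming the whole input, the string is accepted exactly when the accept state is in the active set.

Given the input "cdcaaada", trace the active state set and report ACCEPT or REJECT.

Answer: REJECT

Steps:
start: ε-closure({0}) = {0,2,4}
'c' @ 1: {3,4,5,6}
'd' @ 2: {1,2,4,7}  (accept∈set)
'c' @ 3: {3,4,5,6}
'a' @ 4: {}  — state set empty
rest 'aada' ignored (set empty)
final: {}; accept 1 not in set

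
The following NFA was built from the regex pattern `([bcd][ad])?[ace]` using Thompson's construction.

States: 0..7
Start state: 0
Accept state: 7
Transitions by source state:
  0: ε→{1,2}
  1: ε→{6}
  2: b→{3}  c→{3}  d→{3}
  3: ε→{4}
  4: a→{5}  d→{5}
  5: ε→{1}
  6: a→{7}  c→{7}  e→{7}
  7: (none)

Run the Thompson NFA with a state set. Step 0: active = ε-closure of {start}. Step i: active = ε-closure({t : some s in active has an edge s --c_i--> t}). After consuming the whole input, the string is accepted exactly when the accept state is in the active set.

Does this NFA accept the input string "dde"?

Answer: ACCEPT

Steps:
start: ε-closure({0}) = {0,1,2,6}
'd' @ 1: {3,4}
'd' @ 2: {1,5,6}
'e' @ 3: {7}  (accept∈set)
final: {7}; accept 7 in set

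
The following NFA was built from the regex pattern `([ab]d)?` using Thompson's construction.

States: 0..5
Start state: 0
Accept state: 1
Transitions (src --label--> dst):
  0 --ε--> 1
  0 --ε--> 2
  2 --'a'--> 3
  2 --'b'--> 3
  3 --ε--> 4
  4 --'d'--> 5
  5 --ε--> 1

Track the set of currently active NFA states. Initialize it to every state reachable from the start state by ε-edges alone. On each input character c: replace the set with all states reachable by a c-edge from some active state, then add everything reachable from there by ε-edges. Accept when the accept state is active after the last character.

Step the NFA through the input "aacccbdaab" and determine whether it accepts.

start: ε-closure({0}) = {0,1,2}
'a' @ 1: {3,4}
'a' @ 2: {}  — dead — no transitions
rest 'cccbdaab' ignored (set empty)
final: {}; accept 1 not in set

Answer: REJECT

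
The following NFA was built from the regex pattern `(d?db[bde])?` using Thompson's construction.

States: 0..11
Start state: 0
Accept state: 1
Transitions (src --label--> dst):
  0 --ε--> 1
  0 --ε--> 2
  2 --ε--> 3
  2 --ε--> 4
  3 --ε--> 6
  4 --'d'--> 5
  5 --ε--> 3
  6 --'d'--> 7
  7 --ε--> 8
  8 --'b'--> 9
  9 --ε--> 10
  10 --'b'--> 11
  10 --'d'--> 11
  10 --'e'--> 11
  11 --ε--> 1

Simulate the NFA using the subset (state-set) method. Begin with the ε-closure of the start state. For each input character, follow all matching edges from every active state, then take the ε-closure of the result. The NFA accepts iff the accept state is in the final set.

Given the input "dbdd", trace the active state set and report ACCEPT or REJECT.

Answer: REJECT

Steps:
start: ε-closure({0}) = {0,1,2,3,4,6}
'd' @ 1: {3,5,6,7,8}
'b' @ 2: {9,10}
'd' @ 3: {1,11}  [accepting]
'd' @ 4: {}  — state set empty
after full input: {}  (accept=1 not in)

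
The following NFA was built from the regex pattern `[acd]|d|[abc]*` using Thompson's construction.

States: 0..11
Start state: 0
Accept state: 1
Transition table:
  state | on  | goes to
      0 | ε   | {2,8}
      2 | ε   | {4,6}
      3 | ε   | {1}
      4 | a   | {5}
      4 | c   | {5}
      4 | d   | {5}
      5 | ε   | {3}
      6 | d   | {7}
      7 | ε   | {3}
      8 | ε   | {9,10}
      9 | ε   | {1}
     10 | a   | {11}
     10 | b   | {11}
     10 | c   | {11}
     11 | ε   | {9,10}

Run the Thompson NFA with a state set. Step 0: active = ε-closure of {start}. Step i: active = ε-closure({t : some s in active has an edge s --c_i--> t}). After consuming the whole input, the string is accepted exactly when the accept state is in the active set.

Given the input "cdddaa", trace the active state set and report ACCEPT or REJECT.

Answer: REJECT

Trace:
initial (ε-close {0}): {0,1,2,4,6,8,9,10}
'c' @ 1: {1,3,5,9,10,11}  ✓accept
'd' @ 2: {}  — no active states
rest 'ddaa' ignored (set empty)
after full input: {}  (accept=1 not in)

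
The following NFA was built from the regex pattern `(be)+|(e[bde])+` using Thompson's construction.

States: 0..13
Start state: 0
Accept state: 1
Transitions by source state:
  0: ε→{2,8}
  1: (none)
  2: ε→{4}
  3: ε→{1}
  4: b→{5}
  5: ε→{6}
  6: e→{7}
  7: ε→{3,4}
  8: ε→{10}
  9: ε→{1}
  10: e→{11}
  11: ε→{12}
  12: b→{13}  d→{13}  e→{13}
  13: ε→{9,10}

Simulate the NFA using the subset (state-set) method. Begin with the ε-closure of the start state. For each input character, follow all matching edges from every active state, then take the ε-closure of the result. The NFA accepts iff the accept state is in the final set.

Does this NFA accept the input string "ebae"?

initial (ε-close {0}): {0,2,4,8,10}
'e' @ 1: {11,12}
'b' @ 2: {1,9,10,13}  [accepting]
'a' @ 3: {}  — state set empty
rest 'e' ignored (set empty)
final: {}; accept 1 not in set

Answer: REJECT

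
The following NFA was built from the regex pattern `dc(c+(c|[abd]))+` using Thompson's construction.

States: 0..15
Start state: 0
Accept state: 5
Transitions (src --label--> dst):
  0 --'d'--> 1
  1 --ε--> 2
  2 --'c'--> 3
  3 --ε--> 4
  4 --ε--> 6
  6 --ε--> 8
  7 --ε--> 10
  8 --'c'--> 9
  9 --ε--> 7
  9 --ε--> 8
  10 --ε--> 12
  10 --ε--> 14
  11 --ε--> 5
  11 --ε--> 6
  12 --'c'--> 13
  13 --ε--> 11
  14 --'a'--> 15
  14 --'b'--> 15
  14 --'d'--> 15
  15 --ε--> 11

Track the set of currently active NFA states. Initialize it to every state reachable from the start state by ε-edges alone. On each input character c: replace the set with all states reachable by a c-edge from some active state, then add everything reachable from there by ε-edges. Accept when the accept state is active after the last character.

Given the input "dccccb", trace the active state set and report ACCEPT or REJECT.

Answer: ACCEPT

Derivation:
start: ε-closure({0}) = {0}
'd' @ 1: {1,2}
'c' @ 2: {3,4,6,8}
'c' @ 3: {7,8,9,10,12,14}
'c' @ 4: {5,6,7,8,9,10,11,12,13,14}  [accepting]
'c' @ 5: {5,6,7,8,9,10,11,12,13,14}  [accepting]
'b' @ 6: {5,6,8,11,15}  [accepting]
end set {5,6,8,11,15} — state 5 in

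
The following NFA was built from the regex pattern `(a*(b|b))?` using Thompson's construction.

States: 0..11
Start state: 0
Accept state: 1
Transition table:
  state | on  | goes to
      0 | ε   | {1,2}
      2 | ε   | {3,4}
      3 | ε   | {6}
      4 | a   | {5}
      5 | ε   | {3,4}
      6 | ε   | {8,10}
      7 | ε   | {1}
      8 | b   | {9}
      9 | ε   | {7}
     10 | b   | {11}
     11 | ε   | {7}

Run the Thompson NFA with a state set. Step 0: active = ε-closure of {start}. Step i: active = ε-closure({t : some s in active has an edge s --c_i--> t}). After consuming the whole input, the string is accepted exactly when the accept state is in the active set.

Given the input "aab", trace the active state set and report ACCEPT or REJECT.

Answer: ACCEPT

Steps:
start: ε-closure({0}) = {0,1,2,3,4,6,8,10}
'a' @ 1: {3,4,5,6,8,10}
'a' @ 2: {3,4,5,6,8,10}
'b' @ 3: {1,7,9,11}  [accepting]
final: {1,7,9,11}; accept 1 in set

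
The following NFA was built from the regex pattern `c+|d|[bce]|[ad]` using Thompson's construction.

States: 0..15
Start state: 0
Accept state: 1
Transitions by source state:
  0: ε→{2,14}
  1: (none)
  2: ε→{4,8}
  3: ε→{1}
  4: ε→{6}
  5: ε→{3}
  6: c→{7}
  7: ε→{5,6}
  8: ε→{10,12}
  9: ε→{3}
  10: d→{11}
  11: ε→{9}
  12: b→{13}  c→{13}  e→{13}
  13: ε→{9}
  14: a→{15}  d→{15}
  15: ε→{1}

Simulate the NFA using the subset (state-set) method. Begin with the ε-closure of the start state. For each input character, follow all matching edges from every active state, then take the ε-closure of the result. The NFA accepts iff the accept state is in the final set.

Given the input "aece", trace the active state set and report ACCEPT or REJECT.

Answer: REJECT

Steps:
S₀ = ε-closure({0}) = {0,2,4,6,8,10,12,14}
'a' @ 1: {1,15}  (accept∈set)
'e' @ 2: {}  — no active states
rest 'ce' ignored (set empty)
final: {}; accept 1 not in set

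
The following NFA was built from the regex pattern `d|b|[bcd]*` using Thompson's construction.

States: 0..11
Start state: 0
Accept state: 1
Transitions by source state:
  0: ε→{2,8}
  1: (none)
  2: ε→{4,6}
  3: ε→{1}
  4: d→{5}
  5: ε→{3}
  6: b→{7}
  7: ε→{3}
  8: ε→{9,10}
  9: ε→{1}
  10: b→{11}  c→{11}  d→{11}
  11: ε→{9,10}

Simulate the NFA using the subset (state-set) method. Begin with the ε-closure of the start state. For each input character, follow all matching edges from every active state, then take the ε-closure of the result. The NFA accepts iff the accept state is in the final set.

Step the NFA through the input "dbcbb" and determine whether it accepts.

Answer: ACCEPT

Steps:
initial (ε-close {0}): {0,1,2,4,6,8,9,10}
'd' @ 1: {1,3,5,9,10,11}  ✓accept
'b' @ 2: {1,9,10,11}  ✓accept
'c' @ 3: {1,9,10,11}  ✓accept
'b' @ 4: {1,9,10,11}  ✓accept
'b' @ 5: {1,9,10,11}  ✓accept
after full input: {1,9,10,11}  (accept=1 in)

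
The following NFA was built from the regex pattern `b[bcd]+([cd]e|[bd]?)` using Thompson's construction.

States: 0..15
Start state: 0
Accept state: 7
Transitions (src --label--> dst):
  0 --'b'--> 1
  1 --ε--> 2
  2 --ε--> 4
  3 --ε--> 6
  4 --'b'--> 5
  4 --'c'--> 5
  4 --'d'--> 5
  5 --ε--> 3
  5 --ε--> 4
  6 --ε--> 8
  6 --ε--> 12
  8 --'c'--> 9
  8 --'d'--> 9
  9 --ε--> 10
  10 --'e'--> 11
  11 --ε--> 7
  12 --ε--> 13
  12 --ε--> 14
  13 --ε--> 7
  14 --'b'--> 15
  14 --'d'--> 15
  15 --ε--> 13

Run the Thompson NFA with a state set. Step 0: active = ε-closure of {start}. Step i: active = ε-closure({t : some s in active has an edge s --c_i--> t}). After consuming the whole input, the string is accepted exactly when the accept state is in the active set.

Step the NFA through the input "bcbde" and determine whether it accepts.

S₀ = ε-closure({0}) = {0}
'b' @ 1: {1,2,4}
'c' @ 2: {3,4,5,6,7,8,12,13,14}  ✓accept
'b' @ 3: {3,4,5,6,7,8,12,13,14,15}  ✓accept
'd' @ 4: {3,4,5,6,7,8,9,10,12,13,14,15}  ✓accept
'e' @ 5: {7,11}  ✓accept
end set {7,11} — state 7 in

Answer: ACCEPT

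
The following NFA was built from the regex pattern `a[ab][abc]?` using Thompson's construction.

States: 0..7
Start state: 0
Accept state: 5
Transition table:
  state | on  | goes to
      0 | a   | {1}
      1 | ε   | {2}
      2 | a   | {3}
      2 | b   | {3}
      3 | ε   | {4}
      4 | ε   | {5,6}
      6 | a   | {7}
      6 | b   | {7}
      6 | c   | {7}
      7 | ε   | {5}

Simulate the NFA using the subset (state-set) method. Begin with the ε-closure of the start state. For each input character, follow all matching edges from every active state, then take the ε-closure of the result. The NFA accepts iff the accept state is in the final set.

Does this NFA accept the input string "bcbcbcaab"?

Answer: REJECT

Trace:
start: ε-closure({0}) = {0}
'b' @ 1: {}  — dead — no transitions
rest 'cbcbcaab' ignored (set empty)
final: {}; accept 5 not in set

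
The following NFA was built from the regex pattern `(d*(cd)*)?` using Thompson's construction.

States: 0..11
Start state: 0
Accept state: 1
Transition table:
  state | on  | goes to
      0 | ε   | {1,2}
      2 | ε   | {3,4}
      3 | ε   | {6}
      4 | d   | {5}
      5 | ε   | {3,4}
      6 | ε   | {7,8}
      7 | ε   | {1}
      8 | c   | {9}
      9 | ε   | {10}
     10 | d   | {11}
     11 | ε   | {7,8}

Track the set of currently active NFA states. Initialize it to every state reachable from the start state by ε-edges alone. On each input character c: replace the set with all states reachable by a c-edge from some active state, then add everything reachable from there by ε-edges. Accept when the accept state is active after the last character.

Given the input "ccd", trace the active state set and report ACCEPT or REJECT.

S₀ = ε-closure({0}) = {0,1,2,3,4,6,7,8}
'c' @ 1: {9,10}
'c' @ 2: {}  — no active states
rest 'd' ignored (set empty)
end set {} — state 1 not in

Answer: REJECT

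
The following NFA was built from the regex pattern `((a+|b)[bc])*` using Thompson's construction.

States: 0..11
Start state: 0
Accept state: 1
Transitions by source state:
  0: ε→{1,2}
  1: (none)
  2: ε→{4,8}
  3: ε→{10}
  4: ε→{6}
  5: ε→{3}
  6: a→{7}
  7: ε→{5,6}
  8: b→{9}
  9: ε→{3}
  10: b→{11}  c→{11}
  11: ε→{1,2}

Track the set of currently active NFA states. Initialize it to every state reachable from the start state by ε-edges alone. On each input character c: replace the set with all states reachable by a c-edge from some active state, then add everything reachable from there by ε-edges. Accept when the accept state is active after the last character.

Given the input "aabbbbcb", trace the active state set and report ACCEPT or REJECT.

initial (ε-close {0}): {0,1,2,4,6,8}
'a' @ 1: {3,5,6,7,10}
'a' @ 2: {3,5,6,7,10}
'b' @ 3: {1,2,4,6,8,11}  (accept∈set)
'b' @ 4: {3,9,10}
'b' @ 5: {1,2,4,6,8,11}  (accept∈set)
'b' @ 6: {3,9,10}
'c' @ 7: {1,2,4,6,8,11}  (accept∈set)
'b' @ 8: {3,9,10}
final: {3,9,10}; accept 1 not in set

Answer: REJECT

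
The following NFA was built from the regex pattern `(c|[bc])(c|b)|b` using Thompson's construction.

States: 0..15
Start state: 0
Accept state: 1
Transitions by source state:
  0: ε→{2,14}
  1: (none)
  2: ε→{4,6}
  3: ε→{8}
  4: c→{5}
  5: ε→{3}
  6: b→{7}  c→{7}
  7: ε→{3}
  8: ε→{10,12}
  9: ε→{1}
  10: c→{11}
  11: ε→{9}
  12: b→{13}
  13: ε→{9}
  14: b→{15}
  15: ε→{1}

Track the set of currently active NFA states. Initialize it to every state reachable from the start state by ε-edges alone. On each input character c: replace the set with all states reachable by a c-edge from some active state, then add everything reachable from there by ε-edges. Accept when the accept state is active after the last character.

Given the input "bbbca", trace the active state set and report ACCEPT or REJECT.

Answer: REJECT

Trace:
initial (ε-close {0}): {0,2,4,6,14}
'b' @ 1: {1,3,7,8,10,12,15}  (accept∈set)
'b' @ 2: {1,9,13}  (accept∈set)
'b' @ 3: {}  — state set empty
rest 'ca' ignored (set empty)
final: {}; accept 1 not in set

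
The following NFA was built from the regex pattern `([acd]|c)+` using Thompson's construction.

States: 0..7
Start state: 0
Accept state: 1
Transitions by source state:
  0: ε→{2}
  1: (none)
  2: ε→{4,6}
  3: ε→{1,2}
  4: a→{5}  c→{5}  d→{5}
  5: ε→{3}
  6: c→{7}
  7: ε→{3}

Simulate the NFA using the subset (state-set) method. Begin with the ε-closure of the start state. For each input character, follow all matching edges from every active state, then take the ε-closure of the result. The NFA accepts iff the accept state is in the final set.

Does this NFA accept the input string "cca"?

Answer: ACCEPT

Trace:
S₀ = ε-closure({0}) = {0,2,4,6}
'c' @ 1: {1,2,3,4,5,6,7}  ✓accept
'c' @ 2: {1,2,3,4,5,6,7}  ✓accept
'a' @ 3: {1,2,3,4,5,6}  ✓accept
after full input: {1,2,3,4,5,6}  (accept=1 in)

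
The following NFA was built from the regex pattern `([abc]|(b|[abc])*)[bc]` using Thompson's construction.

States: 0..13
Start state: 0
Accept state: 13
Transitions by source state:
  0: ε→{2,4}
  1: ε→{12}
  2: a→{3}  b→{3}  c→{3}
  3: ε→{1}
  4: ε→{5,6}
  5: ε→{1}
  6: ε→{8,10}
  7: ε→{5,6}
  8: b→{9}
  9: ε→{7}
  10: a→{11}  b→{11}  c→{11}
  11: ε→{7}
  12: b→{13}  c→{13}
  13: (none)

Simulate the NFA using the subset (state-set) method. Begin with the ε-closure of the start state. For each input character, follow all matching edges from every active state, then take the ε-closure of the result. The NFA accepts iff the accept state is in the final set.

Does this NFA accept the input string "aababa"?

Answer: REJECT

Derivation:
initial (ε-close {0}): {0,1,2,4,5,6,8,10,12}
'a' @ 1: {1,3,5,6,7,8,10,11,12}
'a' @ 2: {1,5,6,7,8,10,11,12}
'b' @ 3: {1,5,6,7,8,9,10,11,12,13}  (accept∈set)
'a' @ 4: {1,5,6,7,8,10,11,12}
'b' @ 5: {1,5,6,7,8,9,10,11,12,13}  (accept∈set)
'a' @ 6: {1,5,6,7,8,10,11,12}
end set {1,5,6,7,8,10,11,12} — state 13 not in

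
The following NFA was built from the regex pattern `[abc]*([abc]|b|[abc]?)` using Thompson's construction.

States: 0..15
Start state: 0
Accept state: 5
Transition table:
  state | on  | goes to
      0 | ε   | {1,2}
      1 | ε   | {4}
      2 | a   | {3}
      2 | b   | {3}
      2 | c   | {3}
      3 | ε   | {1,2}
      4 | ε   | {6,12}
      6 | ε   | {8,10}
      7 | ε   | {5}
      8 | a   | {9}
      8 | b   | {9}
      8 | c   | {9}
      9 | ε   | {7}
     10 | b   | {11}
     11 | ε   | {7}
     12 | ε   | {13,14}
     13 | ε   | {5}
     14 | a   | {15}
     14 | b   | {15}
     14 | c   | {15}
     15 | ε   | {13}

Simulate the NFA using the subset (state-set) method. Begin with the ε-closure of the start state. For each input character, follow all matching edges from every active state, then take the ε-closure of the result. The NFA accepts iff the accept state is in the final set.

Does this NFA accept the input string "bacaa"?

S₀ = ε-closure({0}) = {0,1,2,4,5,6,8,10,12,13,14}
'b' @ 1: {1,2,3,4,5,6,7,8,9,10,11,12,13,14,15}  [accepting]
'a' @ 2: {1,2,3,4,5,6,7,8,9,10,12,13,14,15}  [accepting]
'c' @ 3: {1,2,3,4,5,6,7,8,9,10,12,13,14,15}  [accepting]
'a' @ 4: {1,2,3,4,5,6,7,8,9,10,12,13,14,15}  [accepting]
'a' @ 5: {1,2,3,4,5,6,7,8,9,10,12,13,14,15}  [accepting]
end set {1,2,3,4,5,6,7,8,9,10,12,13,14,15} — state 5 in

Answer: ACCEPT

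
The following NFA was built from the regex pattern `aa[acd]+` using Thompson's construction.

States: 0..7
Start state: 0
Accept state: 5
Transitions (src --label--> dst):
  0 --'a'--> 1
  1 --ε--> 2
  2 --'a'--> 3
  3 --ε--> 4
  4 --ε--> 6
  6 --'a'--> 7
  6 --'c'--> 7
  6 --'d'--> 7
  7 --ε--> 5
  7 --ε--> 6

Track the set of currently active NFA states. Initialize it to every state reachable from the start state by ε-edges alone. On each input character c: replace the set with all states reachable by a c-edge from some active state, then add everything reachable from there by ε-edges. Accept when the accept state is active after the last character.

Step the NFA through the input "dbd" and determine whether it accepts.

start: ε-closure({0}) = {0}
'd' @ 1: {}  — dead — no transitions
rest 'bd' ignored (set empty)
final: {}; accept 5 not in set

Answer: REJECT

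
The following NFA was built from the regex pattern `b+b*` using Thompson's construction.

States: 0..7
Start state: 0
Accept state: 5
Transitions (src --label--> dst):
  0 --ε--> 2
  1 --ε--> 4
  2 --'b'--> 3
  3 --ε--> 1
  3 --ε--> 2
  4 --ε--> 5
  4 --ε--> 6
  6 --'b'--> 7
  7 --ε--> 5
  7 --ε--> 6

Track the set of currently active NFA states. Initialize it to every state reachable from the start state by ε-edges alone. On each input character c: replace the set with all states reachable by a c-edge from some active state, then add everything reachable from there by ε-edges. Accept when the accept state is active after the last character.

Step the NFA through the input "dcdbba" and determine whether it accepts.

start: ε-closure({0}) = {0,2}
'd' @ 1: {}  — no active states
rest 'cdbba' ignored (set empty)
after full input: {}  (accept=5 not in)

Answer: REJECT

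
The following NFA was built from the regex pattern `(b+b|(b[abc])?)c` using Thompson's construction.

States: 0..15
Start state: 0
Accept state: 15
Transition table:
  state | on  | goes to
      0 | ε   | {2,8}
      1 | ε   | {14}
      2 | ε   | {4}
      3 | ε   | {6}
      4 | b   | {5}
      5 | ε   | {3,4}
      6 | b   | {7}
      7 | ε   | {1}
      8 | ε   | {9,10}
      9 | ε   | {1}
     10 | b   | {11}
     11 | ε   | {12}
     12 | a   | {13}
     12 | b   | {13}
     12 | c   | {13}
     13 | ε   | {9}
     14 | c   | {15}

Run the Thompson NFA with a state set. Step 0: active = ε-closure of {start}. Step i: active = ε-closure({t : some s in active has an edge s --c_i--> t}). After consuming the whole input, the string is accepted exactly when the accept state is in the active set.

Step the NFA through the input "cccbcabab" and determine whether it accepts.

Answer: REJECT

Steps:
initial (ε-close {0}): {0,1,2,4,8,9,10,14}
'c' @ 1: {15}  [accepting]
'c' @ 2: {}  — no active states
rest 'cbcabab' ignored (set empty)
end set {} — state 15 not in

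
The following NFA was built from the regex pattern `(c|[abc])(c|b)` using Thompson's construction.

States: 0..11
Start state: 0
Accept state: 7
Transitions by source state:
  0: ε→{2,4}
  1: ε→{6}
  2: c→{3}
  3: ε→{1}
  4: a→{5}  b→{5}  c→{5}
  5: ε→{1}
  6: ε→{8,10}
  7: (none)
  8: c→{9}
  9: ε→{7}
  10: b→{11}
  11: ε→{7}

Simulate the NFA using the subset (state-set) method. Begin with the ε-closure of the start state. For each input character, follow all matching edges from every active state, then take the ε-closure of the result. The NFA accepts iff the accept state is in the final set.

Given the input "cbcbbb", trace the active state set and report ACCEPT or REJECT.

Answer: REJECT

Steps:
S₀ = ε-closure({0}) = {0,2,4}
'c' @ 1: {1,3,5,6,8,10}
'b' @ 2: {7,11}  [accepting]
'c' @ 3: {}  — state set empty
rest 'bbb' ignored (set empty)
end set {} — state 7 not in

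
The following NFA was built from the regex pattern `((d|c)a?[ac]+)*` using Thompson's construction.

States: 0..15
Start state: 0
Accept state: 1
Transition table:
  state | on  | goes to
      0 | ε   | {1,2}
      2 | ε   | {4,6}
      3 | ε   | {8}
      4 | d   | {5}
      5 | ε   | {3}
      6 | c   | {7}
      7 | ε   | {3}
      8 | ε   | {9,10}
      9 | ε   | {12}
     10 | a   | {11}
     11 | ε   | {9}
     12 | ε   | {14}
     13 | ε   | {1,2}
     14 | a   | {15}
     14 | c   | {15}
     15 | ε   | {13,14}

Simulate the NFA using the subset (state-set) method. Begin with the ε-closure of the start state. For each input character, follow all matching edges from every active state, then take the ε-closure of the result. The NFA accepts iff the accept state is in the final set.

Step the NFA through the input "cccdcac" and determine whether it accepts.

initial (ε-close {0}): {0,1,2,4,6}
'c' @ 1: {3,7,8,9,10,12,14}
'c' @ 2: {1,2,4,6,13,14,15}  [accepting]
'c' @ 3: {1,2,3,4,6,7,8,9,10,12,13,14,15}  [accepting]
'd' @ 4: {3,5,8,9,10,12,14}
'c' @ 5: {1,2,4,6,13,14,15}  [accepting]
'a' @ 6: {1,2,4,6,13,14,15}  [accepting]
'c' @ 7: {1,2,3,4,6,7,8,9,10,12,13,14,15}  [accepting]
after full input: {1,2,3,4,6,7,8,9,10,12,13,14,15}  (accept=1 in)

Answer: ACCEPT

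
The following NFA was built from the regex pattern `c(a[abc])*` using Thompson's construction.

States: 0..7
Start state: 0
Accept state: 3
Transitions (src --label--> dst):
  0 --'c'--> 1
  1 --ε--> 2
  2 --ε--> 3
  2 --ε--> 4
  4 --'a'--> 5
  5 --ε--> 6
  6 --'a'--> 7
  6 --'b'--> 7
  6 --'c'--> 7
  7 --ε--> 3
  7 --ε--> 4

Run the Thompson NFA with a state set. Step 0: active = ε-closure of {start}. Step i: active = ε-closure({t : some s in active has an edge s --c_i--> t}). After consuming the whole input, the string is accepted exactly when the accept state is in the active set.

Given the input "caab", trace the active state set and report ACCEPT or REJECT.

Answer: REJECT

Trace:
initial (ε-close {0}): {0}
'c' @ 1: {1,2,3,4}  ✓accept
'a' @ 2: {5,6}
'a' @ 3: {3,4,7}  ✓accept
'b' @ 4: {}  — no active states
final: {}; accept 3 not in set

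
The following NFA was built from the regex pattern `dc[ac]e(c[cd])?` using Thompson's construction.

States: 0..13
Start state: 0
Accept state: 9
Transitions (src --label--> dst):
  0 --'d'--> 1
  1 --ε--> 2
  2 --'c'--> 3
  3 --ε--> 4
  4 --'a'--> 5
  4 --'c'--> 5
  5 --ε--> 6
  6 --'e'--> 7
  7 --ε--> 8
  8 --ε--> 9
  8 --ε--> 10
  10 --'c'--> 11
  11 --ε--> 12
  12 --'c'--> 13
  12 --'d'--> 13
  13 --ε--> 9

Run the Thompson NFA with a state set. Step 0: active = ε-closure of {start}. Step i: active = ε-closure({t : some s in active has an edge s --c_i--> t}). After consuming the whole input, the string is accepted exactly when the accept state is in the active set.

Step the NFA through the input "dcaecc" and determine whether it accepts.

Answer: ACCEPT

Trace:
S₀ = ε-closure({0}) = {0}
'd' @ 1: {1,2}
'c' @ 2: {3,4}
'a' @ 3: {5,6}
'e' @ 4: {7,8,9,10}  ✓accept
'c' @ 5: {11,12}
'c' @ 6: {9,13}  ✓accept
final: {9,13}; accept 9 in set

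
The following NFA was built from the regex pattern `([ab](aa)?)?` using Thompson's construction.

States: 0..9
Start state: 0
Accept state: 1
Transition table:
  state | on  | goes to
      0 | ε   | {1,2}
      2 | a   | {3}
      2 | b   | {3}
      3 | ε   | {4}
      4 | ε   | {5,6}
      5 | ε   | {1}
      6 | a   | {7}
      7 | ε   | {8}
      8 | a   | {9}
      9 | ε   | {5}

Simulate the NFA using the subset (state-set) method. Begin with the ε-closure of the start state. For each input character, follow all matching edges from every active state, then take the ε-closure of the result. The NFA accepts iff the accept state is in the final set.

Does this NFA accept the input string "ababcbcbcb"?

Answer: REJECT

Trace:
S₀ = ε-closure({0}) = {0,1,2}
'a' @ 1: {1,3,4,5,6}  [accepting]
'b' @ 2: {}  — no active states
rest 'abcbcbcb' ignored (set empty)
after full input: {}  (accept=1 not in)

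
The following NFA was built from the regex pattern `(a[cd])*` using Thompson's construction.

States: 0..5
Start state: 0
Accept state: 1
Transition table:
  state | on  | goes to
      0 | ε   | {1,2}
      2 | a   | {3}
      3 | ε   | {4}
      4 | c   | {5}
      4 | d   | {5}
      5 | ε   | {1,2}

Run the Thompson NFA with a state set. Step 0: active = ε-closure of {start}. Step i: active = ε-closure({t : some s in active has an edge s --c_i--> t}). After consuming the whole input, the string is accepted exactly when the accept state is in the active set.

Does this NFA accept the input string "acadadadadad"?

start: ε-closure({0}) = {0,1,2}
'a' @ 1: {3,4}
'c' @ 2: {1,2,5}  (accept∈set)
'a' @ 3: {3,4}
'd' @ 4: {1,2,5}  (accept∈set)
'a' @ 5: {3,4}
'd' @ 6: {1,2,5}  (accept∈set)
'a' @ 7: {3,4}
'd' @ 8: {1,2,5}  (accept∈set)
'a' @ 9: {3,4}
'd' @ 10: {1,2,5}  (accept∈set)
'a' @ 11: {3,4}
'd' @ 12: {1,2,5}  (accept∈set)
end set {1,2,5} — state 1 in

Answer: ACCEPT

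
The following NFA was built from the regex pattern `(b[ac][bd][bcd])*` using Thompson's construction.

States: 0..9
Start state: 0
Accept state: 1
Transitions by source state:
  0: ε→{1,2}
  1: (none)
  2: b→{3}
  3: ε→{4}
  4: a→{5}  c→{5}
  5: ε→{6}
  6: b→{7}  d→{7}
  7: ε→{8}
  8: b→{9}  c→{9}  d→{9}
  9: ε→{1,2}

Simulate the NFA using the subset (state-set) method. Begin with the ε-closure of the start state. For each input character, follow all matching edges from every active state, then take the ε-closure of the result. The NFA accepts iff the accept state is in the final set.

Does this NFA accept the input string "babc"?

Answer: ACCEPT

Steps:
S₀ = ε-closure({0}) = {0,1,2}
'b' @ 1: {3,4}
'a' @ 2: {5,6}
'b' @ 3: {7,8}
'c' @ 4: {1,2,9}  [accepting]
final: {1,2,9}; accept 1 in set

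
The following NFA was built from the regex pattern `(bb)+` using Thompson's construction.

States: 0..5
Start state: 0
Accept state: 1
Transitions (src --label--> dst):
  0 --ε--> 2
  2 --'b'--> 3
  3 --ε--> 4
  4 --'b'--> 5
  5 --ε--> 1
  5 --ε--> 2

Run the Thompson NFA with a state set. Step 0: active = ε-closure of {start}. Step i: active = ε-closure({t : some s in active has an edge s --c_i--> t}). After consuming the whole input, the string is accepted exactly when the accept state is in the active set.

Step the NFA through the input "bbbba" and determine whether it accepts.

Answer: REJECT

Derivation:
initial (ε-close {0}): {0,2}
'b' @ 1: {3,4}
'b' @ 2: {1,2,5}  [accepting]
'b' @ 3: {3,4}
'b' @ 4: {1,2,5}  [accepting]
'a' @ 5: {}  — state set empty
final: {}; accept 1 not in set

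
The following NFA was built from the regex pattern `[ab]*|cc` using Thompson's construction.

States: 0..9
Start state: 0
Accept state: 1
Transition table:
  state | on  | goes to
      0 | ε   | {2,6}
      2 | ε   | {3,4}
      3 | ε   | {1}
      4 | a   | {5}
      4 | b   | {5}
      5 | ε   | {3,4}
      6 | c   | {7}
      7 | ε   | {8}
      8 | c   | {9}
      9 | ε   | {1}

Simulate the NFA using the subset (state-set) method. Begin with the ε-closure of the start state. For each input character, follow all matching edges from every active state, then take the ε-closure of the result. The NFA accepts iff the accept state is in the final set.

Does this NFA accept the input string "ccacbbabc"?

Answer: REJECT

Derivation:
initial (ε-close {0}): {0,1,2,3,4,6}
'c' @ 1: {7,8}
'c' @ 2: {1,9}  [accepting]
'a' @ 3: {}  — state set empty
rest 'cbbabc' ignored (set empty)
end set {} — state 1 not in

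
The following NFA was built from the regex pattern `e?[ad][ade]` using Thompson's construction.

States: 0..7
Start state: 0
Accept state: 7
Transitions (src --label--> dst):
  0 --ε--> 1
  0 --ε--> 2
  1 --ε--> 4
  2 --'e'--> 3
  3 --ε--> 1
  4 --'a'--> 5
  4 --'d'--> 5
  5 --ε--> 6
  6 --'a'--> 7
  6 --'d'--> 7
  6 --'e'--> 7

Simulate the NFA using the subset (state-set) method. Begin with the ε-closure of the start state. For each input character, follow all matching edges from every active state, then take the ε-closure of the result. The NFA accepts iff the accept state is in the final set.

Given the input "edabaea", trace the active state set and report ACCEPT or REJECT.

Answer: REJECT

Derivation:
initial (ε-close {0}): {0,1,2,4}
'e' @ 1: {1,3,4}
'd' @ 2: {5,6}
'a' @ 3: {7}  (accept∈set)
'b' @ 4: {}  — state set empty
rest 'aea' ignored (set empty)
after full input: {}  (accept=7 not in)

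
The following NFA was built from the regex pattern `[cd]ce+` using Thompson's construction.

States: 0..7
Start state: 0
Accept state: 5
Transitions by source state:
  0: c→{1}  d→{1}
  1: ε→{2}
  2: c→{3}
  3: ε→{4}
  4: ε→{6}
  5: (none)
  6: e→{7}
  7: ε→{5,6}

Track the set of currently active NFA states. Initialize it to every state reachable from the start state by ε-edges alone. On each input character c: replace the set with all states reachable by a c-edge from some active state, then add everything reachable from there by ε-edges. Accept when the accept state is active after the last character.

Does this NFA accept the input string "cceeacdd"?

Answer: REJECT

Derivation:
initial (ε-close {0}): {0}
'c' @ 1: {1,2}
'c' @ 2: {3,4,6}
'e' @ 3: {5,6,7}  ✓accept
'e' @ 4: {5,6,7}  ✓accept
'a' @ 5: {}  — dead — no transitions
rest 'cdd' ignored (set empty)
end set {} — state 5 not in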